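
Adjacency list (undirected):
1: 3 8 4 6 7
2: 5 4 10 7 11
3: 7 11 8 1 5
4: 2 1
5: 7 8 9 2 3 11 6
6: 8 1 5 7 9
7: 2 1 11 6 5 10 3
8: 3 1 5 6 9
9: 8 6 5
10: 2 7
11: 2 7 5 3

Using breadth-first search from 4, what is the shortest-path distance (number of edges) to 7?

2

Level 0: 4
Level 1: 1, 2
Level 2: 3, 5, 6, 7, 8, 10, 11
Level 3: 9
7 first appears at level 2.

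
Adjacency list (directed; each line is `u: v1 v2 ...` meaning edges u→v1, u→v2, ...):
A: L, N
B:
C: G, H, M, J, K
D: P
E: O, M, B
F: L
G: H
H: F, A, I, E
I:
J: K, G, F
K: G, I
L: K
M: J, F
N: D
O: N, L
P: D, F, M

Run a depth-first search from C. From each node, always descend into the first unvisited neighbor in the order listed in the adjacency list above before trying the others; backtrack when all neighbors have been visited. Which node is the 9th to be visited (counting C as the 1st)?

Visit C
C → G
G → H
H → F
F → L
L → K
K → I
H → A
A → N
N → D
D → P
P → M
M → J
H → E
E → O
E → B

Visit order: C, G, H, F, L, K, I, A, N, D, P, M, J, E, O, B

N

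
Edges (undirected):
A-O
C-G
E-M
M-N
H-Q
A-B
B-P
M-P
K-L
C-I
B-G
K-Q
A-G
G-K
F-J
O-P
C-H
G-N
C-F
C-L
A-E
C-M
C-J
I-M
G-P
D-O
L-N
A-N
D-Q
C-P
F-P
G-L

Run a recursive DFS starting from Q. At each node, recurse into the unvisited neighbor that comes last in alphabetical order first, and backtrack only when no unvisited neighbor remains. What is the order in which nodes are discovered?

Q -> K -> L -> N -> M -> P -> O -> D -> A -> G -> C -> J -> F -> I -> H -> B -> E

Visit Q
Q → K
K → L
L → N
N → M
M → P
P → O
O → D
O → A
A → G
G → C
C → J
J → F
C → I
C → H
G → B
A → E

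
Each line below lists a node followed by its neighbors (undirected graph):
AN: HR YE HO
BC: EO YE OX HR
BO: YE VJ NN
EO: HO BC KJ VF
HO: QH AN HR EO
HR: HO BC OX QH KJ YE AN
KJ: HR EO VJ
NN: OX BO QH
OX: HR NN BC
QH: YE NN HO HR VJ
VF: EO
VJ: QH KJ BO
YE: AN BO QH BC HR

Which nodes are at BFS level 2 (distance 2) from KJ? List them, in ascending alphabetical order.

AN, BC, BO, HO, OX, QH, VF, YE

Level 0: KJ
Level 1: EO, HR, VJ
Level 2: AN, BC, BO, HO, OX, QH, VF, YE
Level 3: NN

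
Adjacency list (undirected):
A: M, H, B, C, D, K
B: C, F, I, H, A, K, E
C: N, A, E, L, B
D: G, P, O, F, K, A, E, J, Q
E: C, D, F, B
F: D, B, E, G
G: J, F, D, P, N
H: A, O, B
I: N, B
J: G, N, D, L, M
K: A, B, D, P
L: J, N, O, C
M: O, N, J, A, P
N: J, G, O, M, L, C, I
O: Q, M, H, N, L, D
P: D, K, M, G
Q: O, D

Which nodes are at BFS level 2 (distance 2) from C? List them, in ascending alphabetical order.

D, F, G, H, I, J, K, M, O

Level 0: C
Level 1: A, B, E, L, N
Level 2: D, F, G, H, I, J, K, M, O
Level 3: P, Q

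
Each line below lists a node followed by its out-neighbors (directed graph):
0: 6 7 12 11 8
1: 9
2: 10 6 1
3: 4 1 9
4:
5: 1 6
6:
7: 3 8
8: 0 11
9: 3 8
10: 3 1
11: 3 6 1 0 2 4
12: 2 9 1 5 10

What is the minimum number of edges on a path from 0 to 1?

Level 0: 0
Level 1: 6, 7, 8, 11, 12
Level 2: 1, 2, 3, 4, 5, 9, 10
1 first appears at level 2.

2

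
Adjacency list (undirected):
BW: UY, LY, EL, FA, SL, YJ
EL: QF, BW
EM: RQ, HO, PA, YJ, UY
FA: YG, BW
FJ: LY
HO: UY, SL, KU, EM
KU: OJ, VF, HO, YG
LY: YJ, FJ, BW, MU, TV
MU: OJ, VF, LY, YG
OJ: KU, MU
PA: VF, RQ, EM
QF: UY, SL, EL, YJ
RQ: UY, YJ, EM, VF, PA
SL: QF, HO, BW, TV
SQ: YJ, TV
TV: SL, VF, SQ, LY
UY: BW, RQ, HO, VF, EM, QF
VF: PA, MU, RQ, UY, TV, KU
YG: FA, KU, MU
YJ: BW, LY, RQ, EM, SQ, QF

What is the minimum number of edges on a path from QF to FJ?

3

Level 0: QF
Level 1: EL, SL, UY, YJ
Level 2: BW, EM, HO, LY, RQ, SQ, TV, VF
Level 3: FA, FJ, KU, MU, PA
Level 4: OJ, YG
FJ first appears at level 3.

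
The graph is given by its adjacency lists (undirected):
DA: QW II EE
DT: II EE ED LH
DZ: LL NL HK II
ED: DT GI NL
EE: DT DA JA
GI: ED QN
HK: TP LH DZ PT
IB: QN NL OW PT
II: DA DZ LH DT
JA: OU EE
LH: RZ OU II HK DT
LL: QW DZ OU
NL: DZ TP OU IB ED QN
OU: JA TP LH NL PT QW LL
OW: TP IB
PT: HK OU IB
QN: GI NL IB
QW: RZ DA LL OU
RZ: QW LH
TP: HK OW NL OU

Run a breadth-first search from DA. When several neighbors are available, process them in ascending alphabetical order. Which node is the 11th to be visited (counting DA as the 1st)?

RZ

Visit DA; enqueue EE, II, QW → queue [EE, II, QW]
Visit EE; enqueue DT, JA → queue [II, QW, DT, JA]
Visit II; enqueue DZ, LH → queue [QW, DT, JA, DZ, LH]
Visit QW; enqueue LL, OU, RZ → queue [DT, JA, DZ, LH, LL, OU, RZ]
Visit DT; enqueue ED → queue [JA, DZ, LH, LL, OU, RZ, ED]
Visit JA → queue [DZ, LH, LL, OU, RZ, ED]
Visit DZ; enqueue HK, NL → queue [LH, LL, OU, RZ, ED, HK, NL]
Visit LH → queue [LL, OU, RZ, ED, HK, NL]
Visit LL → queue [OU, RZ, ED, HK, NL]
Visit OU; enqueue PT, TP → queue [RZ, ED, HK, NL, PT, TP]
Visit RZ → queue [ED, HK, NL, PT, TP]
Visit ED; enqueue GI → queue [HK, NL, PT, TP, GI]
Visit HK → queue [NL, PT, TP, GI]
Visit NL; enqueue IB, QN → queue [PT, TP, GI, IB, QN]
Visit PT → queue [TP, GI, IB, QN]
Visit TP; enqueue OW → queue [GI, IB, QN, OW]
Visit GI → queue [IB, QN, OW]
Visit IB → queue [QN, OW]
Visit QN → queue [OW]
Visit OW → queue []

Visit order: DA, EE, II, QW, DT, JA, DZ, LH, LL, OU, RZ, ED, HK, NL, PT, TP, GI, IB, QN, OW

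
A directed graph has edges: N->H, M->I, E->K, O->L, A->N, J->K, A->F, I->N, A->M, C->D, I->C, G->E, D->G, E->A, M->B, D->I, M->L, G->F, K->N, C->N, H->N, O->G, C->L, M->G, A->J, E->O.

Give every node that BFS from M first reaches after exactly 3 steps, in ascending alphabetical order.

Level 0: M
Level 1: B, G, I, L
Level 2: C, E, F, N
Level 3: A, D, H, K, O
Level 4: J

A, D, H, K, O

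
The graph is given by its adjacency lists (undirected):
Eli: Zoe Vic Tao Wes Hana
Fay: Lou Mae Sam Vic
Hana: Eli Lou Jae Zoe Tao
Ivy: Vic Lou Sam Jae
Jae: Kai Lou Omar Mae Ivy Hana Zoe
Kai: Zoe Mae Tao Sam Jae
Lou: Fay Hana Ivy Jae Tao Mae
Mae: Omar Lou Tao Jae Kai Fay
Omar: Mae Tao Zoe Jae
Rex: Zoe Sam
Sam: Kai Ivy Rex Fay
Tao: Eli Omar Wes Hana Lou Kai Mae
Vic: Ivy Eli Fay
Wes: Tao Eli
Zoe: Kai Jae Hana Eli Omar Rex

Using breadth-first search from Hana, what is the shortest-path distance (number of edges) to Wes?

2

Level 0: Hana
Level 1: Eli, Jae, Lou, Tao, Zoe
Level 2: Fay, Ivy, Kai, Mae, Omar, Rex, Vic, Wes
Level 3: Sam
Wes first appears at level 2.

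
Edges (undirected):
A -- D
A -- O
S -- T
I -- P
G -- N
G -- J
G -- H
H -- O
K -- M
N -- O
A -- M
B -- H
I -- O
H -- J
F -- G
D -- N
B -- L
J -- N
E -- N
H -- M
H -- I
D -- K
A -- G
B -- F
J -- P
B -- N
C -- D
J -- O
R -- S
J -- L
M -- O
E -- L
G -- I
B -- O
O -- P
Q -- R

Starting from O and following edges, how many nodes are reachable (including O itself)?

BFS from O visits: O, A, B, H, I, J, M, N, P, D, G, F, L, K, E, C
Reachable nodes: 16 of 20 total.

16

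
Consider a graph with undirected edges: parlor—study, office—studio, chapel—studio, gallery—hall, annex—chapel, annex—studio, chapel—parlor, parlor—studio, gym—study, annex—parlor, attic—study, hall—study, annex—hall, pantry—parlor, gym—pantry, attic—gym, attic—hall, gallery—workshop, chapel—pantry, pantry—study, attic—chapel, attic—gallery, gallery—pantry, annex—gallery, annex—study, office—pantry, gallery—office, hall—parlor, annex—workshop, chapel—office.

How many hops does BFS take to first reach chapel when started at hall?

2

Level 0: hall
Level 1: annex, attic, gallery, parlor, study
Level 2: chapel, gym, office, pantry, studio, workshop
chapel first appears at level 2.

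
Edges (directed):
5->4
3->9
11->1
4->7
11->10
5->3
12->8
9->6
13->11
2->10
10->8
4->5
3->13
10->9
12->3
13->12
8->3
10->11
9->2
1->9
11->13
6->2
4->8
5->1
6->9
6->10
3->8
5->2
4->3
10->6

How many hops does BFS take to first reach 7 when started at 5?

Level 0: 5
Level 1: 1, 2, 3, 4
Level 2: 7, 8, 9, 10, 13
Level 3: 6, 11, 12
7 first appears at level 2.

2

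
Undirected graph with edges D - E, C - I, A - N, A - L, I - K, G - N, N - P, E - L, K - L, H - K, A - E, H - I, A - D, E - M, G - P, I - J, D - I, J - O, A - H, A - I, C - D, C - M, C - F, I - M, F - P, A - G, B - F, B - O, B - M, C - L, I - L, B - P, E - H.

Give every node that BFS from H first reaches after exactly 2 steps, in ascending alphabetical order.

Level 0: H
Level 1: A, E, I, K
Level 2: C, D, G, J, L, M, N
Level 3: B, F, O, P

C, D, G, J, L, M, N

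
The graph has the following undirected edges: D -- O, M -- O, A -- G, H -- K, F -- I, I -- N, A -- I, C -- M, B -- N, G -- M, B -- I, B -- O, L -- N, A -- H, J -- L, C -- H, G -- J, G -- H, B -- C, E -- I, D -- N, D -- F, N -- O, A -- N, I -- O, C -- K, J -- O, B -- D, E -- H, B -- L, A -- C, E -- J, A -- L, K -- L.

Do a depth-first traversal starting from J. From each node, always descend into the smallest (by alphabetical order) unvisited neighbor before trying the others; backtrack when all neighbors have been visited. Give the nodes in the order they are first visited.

J E H A C B D F I N L K O M G

Visit J
J → E
E → H
H → A
A → C
C → B
B → D
D → F
F → I
I → N
N → L
L → K
N → O
O → M
M → G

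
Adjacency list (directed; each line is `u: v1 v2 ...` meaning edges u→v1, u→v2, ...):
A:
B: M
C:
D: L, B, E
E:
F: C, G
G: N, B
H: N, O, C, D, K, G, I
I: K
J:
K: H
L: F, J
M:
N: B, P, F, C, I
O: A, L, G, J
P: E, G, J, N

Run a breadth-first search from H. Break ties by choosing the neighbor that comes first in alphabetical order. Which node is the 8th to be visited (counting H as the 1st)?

O

Visit H; enqueue C, D, G, I, K, N, O → queue [C, D, G, I, K, N, O]
Visit C → queue [D, G, I, K, N, O]
Visit D; enqueue B, E, L → queue [G, I, K, N, O, B, E, L]
Visit G → queue [I, K, N, O, B, E, L]
Visit I → queue [K, N, O, B, E, L]
Visit K → queue [N, O, B, E, L]
Visit N; enqueue F, P → queue [O, B, E, L, F, P]
Visit O; enqueue A, J → queue [B, E, L, F, P, A, J]
Visit B; enqueue M → queue [E, L, F, P, A, J, M]
Visit E → queue [L, F, P, A, J, M]
Visit L → queue [F, P, A, J, M]
Visit F → queue [P, A, J, M]
Visit P → queue [A, J, M]
Visit A → queue [J, M]
Visit J → queue [M]
Visit M → queue []

Visit order: H, C, D, G, I, K, N, O, B, E, L, F, P, A, J, M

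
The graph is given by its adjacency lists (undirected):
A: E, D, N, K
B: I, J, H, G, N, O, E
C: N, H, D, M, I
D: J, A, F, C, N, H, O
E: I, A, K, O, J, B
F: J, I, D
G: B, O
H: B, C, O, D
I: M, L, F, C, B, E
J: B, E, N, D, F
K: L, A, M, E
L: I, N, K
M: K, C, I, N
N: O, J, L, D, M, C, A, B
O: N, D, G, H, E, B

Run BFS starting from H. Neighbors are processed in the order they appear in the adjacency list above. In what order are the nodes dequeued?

H, B, C, O, D, I, J, G, N, E, M, A, F, L, K

Visit H; enqueue B, C, O, D → queue [B, C, O, D]
Visit B; enqueue I, J, G, N, E → queue [C, O, D, I, J, G, N, E]
Visit C; enqueue M → queue [O, D, I, J, G, N, E, M]
Visit O → queue [D, I, J, G, N, E, M]
Visit D; enqueue A, F → queue [I, J, G, N, E, M, A, F]
Visit I; enqueue L → queue [J, G, N, E, M, A, F, L]
Visit J → queue [G, N, E, M, A, F, L]
Visit G → queue [N, E, M, A, F, L]
Visit N → queue [E, M, A, F, L]
Visit E; enqueue K → queue [M, A, F, L, K]
Visit M → queue [A, F, L, K]
Visit A → queue [F, L, K]
Visit F → queue [L, K]
Visit L → queue [K]
Visit K → queue []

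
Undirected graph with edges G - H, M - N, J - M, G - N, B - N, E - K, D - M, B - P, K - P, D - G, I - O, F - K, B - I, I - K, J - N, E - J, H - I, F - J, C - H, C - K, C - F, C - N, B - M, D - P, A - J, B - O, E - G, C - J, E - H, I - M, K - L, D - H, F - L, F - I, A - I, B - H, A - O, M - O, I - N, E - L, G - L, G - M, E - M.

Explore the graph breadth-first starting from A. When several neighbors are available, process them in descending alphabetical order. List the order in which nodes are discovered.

Visit A; enqueue O, J, I → queue [O, J, I]
Visit O; enqueue M, B → queue [J, I, M, B]
Visit J; enqueue N, F, E, C → queue [I, M, B, N, F, E, C]
Visit I; enqueue K, H → queue [M, B, N, F, E, C, K, H]
Visit M; enqueue G, D → queue [B, N, F, E, C, K, H, G, D]
Visit B; enqueue P → queue [N, F, E, C, K, H, G, D, P]
Visit N → queue [F, E, C, K, H, G, D, P]
Visit F; enqueue L → queue [E, C, K, H, G, D, P, L]
Visit E → queue [C, K, H, G, D, P, L]
Visit C → queue [K, H, G, D, P, L]
Visit K → queue [H, G, D, P, L]
Visit H → queue [G, D, P, L]
Visit G → queue [D, P, L]
Visit D → queue [P, L]
Visit P → queue [L]
Visit L → queue []

A, O, J, I, M, B, N, F, E, C, K, H, G, D, P, L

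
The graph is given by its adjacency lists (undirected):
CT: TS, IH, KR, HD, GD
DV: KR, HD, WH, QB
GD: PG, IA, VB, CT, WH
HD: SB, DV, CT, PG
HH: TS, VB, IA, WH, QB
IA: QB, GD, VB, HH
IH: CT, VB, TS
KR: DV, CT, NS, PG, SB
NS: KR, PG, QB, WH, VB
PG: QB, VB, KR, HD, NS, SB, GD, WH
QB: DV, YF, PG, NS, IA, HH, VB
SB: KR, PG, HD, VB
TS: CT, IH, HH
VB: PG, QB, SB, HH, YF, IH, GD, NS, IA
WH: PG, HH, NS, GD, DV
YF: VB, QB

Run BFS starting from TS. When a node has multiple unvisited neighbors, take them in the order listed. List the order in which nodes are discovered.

Visit TS; enqueue CT, IH, HH → queue [CT, IH, HH]
Visit CT; enqueue KR, HD, GD → queue [IH, HH, KR, HD, GD]
Visit IH; enqueue VB → queue [HH, KR, HD, GD, VB]
Visit HH; enqueue IA, WH, QB → queue [KR, HD, GD, VB, IA, WH, QB]
Visit KR; enqueue DV, NS, PG, SB → queue [HD, GD, VB, IA, WH, QB, DV, NS, PG, SB]
Visit HD → queue [GD, VB, IA, WH, QB, DV, NS, PG, SB]
Visit GD → queue [VB, IA, WH, QB, DV, NS, PG, SB]
Visit VB; enqueue YF → queue [IA, WH, QB, DV, NS, PG, SB, YF]
Visit IA → queue [WH, QB, DV, NS, PG, SB, YF]
Visit WH → queue [QB, DV, NS, PG, SB, YF]
Visit QB → queue [DV, NS, PG, SB, YF]
Visit DV → queue [NS, PG, SB, YF]
Visit NS → queue [PG, SB, YF]
Visit PG → queue [SB, YF]
Visit SB → queue [YF]
Visit YF → queue []

TS, CT, IH, HH, KR, HD, GD, VB, IA, WH, QB, DV, NS, PG, SB, YF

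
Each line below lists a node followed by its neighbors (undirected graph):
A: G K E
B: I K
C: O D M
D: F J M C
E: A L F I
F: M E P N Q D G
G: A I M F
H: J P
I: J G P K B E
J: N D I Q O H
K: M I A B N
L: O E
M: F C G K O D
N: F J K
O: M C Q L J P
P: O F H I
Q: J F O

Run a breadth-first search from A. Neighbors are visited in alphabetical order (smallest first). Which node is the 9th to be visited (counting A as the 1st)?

Visit A; enqueue E, G, K → queue [E, G, K]
Visit E; enqueue F, I, L → queue [G, K, F, I, L]
Visit G; enqueue M → queue [K, F, I, L, M]
Visit K; enqueue B, N → queue [F, I, L, M, B, N]
Visit F; enqueue D, P, Q → queue [I, L, M, B, N, D, P, Q]
Visit I; enqueue J → queue [L, M, B, N, D, P, Q, J]
Visit L; enqueue O → queue [M, B, N, D, P, Q, J, O]
Visit M; enqueue C → queue [B, N, D, P, Q, J, O, C]
Visit B → queue [N, D, P, Q, J, O, C]
Visit N → queue [D, P, Q, J, O, C]
Visit D → queue [P, Q, J, O, C]
Visit P; enqueue H → queue [Q, J, O, C, H]
Visit Q → queue [J, O, C, H]
Visit J → queue [O, C, H]
Visit O → queue [C, H]
Visit C → queue [H]
Visit H → queue []

Visit order: A, E, G, K, F, I, L, M, B, N, D, P, Q, J, O, C, H

B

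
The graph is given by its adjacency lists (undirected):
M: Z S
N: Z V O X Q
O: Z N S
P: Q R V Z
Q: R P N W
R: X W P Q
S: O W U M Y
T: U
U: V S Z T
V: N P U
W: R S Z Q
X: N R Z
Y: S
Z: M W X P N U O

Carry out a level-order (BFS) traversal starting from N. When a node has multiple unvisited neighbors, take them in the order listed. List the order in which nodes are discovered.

Visit N; enqueue Z, V, O, X, Q → queue [Z, V, O, X, Q]
Visit Z; enqueue M, W, P, U → queue [V, O, X, Q, M, W, P, U]
Visit V → queue [O, X, Q, M, W, P, U]
Visit O; enqueue S → queue [X, Q, M, W, P, U, S]
Visit X; enqueue R → queue [Q, M, W, P, U, S, R]
Visit Q → queue [M, W, P, U, S, R]
Visit M → queue [W, P, U, S, R]
Visit W → queue [P, U, S, R]
Visit P → queue [U, S, R]
Visit U; enqueue T → queue [S, R, T]
Visit S; enqueue Y → queue [R, T, Y]
Visit R → queue [T, Y]
Visit T → queue [Y]
Visit Y → queue []

N, Z, V, O, X, Q, M, W, P, U, S, R, T, Y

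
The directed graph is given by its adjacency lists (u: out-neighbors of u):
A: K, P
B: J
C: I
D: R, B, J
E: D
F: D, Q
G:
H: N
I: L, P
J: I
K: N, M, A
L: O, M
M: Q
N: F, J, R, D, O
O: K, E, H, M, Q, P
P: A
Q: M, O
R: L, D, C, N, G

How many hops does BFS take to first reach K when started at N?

Level 0: N
Level 1: D, F, J, O, R
Level 2: B, C, E, G, H, I, K, L, M, P, Q
Level 3: A
K first appears at level 2.

2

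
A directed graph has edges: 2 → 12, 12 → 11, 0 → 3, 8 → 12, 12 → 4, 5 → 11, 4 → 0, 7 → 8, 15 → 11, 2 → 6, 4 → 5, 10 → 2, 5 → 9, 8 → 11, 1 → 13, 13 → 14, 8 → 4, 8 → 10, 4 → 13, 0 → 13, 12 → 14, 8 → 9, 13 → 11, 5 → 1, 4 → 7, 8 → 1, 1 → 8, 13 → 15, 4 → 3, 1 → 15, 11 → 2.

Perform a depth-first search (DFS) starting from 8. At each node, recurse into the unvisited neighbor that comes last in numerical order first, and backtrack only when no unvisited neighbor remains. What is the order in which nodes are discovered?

Visit 8
8 → 12
12 → 14
12 → 11
11 → 2
2 → 6
12 → 4
4 → 13
13 → 15
4 → 7
4 → 5
5 → 9
5 → 1
4 → 3
4 → 0
8 → 10

8 12 14 11 2 6 4 13 15 7 5 9 1 3 0 10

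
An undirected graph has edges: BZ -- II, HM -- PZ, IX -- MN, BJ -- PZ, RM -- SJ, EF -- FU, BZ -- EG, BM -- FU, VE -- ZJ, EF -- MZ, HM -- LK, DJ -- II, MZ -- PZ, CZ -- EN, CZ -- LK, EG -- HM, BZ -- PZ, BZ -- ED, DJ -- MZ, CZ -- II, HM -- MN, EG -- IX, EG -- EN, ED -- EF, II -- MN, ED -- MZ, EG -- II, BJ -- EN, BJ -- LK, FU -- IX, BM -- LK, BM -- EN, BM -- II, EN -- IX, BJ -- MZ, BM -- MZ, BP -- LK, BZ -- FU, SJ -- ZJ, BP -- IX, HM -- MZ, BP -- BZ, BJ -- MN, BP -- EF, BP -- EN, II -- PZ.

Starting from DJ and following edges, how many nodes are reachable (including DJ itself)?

18

BFS from DJ visits: DJ, MZ, II, PZ, HM, EF, ED, BM, BJ, MN, EG, CZ, BZ, LK, FU, BP, EN, IX
Reachable nodes: 18 of 22 total.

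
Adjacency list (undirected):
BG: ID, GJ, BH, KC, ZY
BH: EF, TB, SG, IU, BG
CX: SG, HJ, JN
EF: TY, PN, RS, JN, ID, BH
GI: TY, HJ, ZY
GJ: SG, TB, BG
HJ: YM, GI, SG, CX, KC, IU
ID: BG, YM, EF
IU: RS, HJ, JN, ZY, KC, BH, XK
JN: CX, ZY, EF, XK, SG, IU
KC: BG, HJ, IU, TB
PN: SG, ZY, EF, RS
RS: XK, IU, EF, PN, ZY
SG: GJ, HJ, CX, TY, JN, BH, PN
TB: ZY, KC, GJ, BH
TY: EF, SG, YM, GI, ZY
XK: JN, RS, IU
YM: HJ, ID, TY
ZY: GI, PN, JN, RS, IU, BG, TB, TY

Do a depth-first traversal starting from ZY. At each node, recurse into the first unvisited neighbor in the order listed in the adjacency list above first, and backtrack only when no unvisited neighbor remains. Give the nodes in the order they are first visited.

Visit ZY
ZY → GI
GI → TY
TY → EF
EF → PN
PN → SG
SG → GJ
GJ → TB
TB → KC
KC → BG
BG → ID
ID → YM
YM → HJ
HJ → CX
CX → JN
JN → XK
XK → RS
RS → IU
IU → BH

ZY GI TY EF PN SG GJ TB KC BG ID YM HJ CX JN XK RS IU BH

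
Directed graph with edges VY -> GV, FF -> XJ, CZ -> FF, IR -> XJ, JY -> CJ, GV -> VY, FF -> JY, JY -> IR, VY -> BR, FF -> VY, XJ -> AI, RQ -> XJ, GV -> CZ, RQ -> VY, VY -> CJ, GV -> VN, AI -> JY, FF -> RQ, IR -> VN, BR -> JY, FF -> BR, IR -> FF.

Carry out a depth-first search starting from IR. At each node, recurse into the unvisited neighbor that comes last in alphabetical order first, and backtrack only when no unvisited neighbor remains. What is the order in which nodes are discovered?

IR -> XJ -> AI -> JY -> CJ -> VN -> FF -> VY -> GV -> CZ -> BR -> RQ

Visit IR
IR → XJ
XJ → AI
AI → JY
JY → CJ
IR → VN
IR → FF
FF → VY
VY → GV
GV → CZ
VY → BR
FF → RQ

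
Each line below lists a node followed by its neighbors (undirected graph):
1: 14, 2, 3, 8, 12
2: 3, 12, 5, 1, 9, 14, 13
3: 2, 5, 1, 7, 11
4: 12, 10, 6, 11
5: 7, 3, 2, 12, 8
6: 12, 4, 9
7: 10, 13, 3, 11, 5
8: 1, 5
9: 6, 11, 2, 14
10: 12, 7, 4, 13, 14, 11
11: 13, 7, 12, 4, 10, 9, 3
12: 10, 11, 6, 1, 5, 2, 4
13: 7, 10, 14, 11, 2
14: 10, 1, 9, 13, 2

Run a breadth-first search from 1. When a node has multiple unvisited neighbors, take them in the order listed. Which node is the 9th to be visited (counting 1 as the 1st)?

Visit 1; enqueue 14, 2, 3, 8, 12 → queue [14, 2, 3, 8, 12]
Visit 14; enqueue 10, 9, 13 → queue [2, 3, 8, 12, 10, 9, 13]
Visit 2; enqueue 5 → queue [3, 8, 12, 10, 9, 13, 5]
Visit 3; enqueue 7, 11 → queue [8, 12, 10, 9, 13, 5, 7, 11]
Visit 8 → queue [12, 10, 9, 13, 5, 7, 11]
Visit 12; enqueue 6, 4 → queue [10, 9, 13, 5, 7, 11, 6, 4]
Visit 10 → queue [9, 13, 5, 7, 11, 6, 4]
Visit 9 → queue [13, 5, 7, 11, 6, 4]
Visit 13 → queue [5, 7, 11, 6, 4]
Visit 5 → queue [7, 11, 6, 4]
Visit 7 → queue [11, 6, 4]
Visit 11 → queue [6, 4]
Visit 6 → queue [4]
Visit 4 → queue []

Visit order: 1, 14, 2, 3, 8, 12, 10, 9, 13, 5, 7, 11, 6, 4

13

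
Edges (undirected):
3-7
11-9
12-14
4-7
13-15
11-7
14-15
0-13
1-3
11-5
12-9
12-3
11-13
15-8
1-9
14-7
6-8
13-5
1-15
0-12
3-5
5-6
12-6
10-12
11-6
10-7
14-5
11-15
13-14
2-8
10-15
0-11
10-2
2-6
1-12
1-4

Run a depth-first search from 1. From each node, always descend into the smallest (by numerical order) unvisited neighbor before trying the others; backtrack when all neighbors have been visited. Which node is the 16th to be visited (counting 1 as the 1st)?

13

Visit 1
1 → 3
3 → 5
5 → 6
6 → 2
2 → 8
8 → 15
15 → 10
10 → 7
7 → 4
7 → 11
11 → 0
0 → 12
12 → 9
12 → 14
14 → 13

Visit order: 1, 3, 5, 6, 2, 8, 15, 10, 7, 4, 11, 0, 12, 9, 14, 13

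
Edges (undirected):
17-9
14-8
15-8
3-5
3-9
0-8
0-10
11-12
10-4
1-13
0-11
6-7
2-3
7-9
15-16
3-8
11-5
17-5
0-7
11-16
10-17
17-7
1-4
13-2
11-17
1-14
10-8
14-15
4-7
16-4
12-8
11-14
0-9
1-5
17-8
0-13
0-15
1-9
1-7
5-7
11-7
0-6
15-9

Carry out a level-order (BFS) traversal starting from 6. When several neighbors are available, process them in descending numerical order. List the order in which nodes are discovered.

6 -> 7 -> 0 -> 17 -> 11 -> 9 -> 5 -> 4 -> 1 -> 15 -> 13 -> 10 -> 8 -> 16 -> 14 -> 12 -> 3 -> 2

Visit 6; enqueue 7, 0 → queue [7, 0]
Visit 7; enqueue 17, 11, 9, 5, 4, 1 → queue [0, 17, 11, 9, 5, 4, 1]
Visit 0; enqueue 15, 13, 10, 8 → queue [17, 11, 9, 5, 4, 1, 15, 13, 10, 8]
Visit 17 → queue [11, 9, 5, 4, 1, 15, 13, 10, 8]
Visit 11; enqueue 16, 14, 12 → queue [9, 5, 4, 1, 15, 13, 10, 8, 16, 14, 12]
Visit 9; enqueue 3 → queue [5, 4, 1, 15, 13, 10, 8, 16, 14, 12, 3]
Visit 5 → queue [4, 1, 15, 13, 10, 8, 16, 14, 12, 3]
Visit 4 → queue [1, 15, 13, 10, 8, 16, 14, 12, 3]
Visit 1 → queue [15, 13, 10, 8, 16, 14, 12, 3]
Visit 15 → queue [13, 10, 8, 16, 14, 12, 3]
Visit 13; enqueue 2 → queue [10, 8, 16, 14, 12, 3, 2]
Visit 10 → queue [8, 16, 14, 12, 3, 2]
Visit 8 → queue [16, 14, 12, 3, 2]
Visit 16 → queue [14, 12, 3, 2]
Visit 14 → queue [12, 3, 2]
Visit 12 → queue [3, 2]
Visit 3 → queue [2]
Visit 2 → queue []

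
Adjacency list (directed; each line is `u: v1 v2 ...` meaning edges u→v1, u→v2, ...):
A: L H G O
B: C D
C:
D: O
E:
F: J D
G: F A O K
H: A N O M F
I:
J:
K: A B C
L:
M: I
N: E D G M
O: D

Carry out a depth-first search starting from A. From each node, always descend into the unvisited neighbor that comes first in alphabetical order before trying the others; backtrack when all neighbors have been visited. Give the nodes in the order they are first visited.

A → G → F → D → O → J → K → B → C → H → M → I → N → E → L

Visit A
A → G
G → F
F → D
D → O
F → J
G → K
K → B
B → C
A → H
H → M
M → I
H → N
N → E
A → L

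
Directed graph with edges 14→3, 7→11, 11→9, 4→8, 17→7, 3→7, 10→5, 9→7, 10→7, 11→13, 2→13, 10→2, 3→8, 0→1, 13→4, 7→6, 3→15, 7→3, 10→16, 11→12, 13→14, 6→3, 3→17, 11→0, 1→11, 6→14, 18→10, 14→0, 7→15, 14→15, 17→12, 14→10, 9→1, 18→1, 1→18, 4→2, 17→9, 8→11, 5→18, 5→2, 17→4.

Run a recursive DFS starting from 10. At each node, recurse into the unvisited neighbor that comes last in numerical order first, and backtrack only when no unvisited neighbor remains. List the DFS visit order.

10, 16, 7, 15, 11, 13, 14, 3, 17, 12, 9, 1, 18, 4, 8, 2, 0, 6, 5

Visit 10
10 → 16
10 → 7
7 → 15
7 → 11
11 → 13
13 → 14
14 → 3
3 → 17
17 → 12
17 → 9
9 → 1
1 → 18
17 → 4
4 → 8
4 → 2
14 → 0
7 → 6
10 → 5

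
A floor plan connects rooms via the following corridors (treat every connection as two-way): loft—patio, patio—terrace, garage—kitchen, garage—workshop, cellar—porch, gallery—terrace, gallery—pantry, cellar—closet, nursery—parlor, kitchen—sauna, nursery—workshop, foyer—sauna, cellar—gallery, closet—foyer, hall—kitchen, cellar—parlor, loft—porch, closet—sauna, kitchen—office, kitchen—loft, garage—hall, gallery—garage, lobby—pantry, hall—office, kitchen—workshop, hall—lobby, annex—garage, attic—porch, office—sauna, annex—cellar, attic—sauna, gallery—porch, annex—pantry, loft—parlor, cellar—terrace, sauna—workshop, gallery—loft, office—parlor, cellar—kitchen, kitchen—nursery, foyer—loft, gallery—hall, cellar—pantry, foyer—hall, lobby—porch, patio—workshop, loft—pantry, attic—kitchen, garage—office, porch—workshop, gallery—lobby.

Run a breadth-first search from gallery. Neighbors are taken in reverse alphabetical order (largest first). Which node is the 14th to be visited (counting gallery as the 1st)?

parlor

Visit gallery; enqueue terrace, porch, pantry, loft, lobby, hall, garage, cellar → queue [terrace, porch, pantry, loft, lobby, hall, garage, cellar]
Visit terrace; enqueue patio → queue [porch, pantry, loft, lobby, hall, garage, cellar, patio]
Visit porch; enqueue workshop, attic → queue [pantry, loft, lobby, hall, garage, cellar, patio, workshop, attic]
Visit pantry; enqueue annex → queue [loft, lobby, hall, garage, cellar, patio, workshop, attic, annex]
Visit loft; enqueue parlor, kitchen, foyer → queue [lobby, hall, garage, cellar, patio, workshop, attic, annex, parlor, kitchen, foyer]
Visit lobby → queue [hall, garage, cellar, patio, workshop, attic, annex, parlor, kitchen, foyer]
Visit hall; enqueue office → queue [garage, cellar, patio, workshop, attic, annex, parlor, kitchen, foyer, office]
Visit garage → queue [cellar, patio, workshop, attic, annex, parlor, kitchen, foyer, office]
Visit cellar; enqueue closet → queue [patio, workshop, attic, annex, parlor, kitchen, foyer, office, closet]
Visit patio → queue [workshop, attic, annex, parlor, kitchen, foyer, office, closet]
Visit workshop; enqueue sauna, nursery → queue [attic, annex, parlor, kitchen, foyer, office, closet, sauna, nursery]
Visit attic → queue [annex, parlor, kitchen, foyer, office, closet, sauna, nursery]
Visit annex → queue [parlor, kitchen, foyer, office, closet, sauna, nursery]
Visit parlor → queue [kitchen, foyer, office, closet, sauna, nursery]
Visit kitchen → queue [foyer, office, closet, sauna, nursery]
Visit foyer → queue [office, closet, sauna, nursery]
Visit office → queue [closet, sauna, nursery]
Visit closet → queue [sauna, nursery]
Visit sauna → queue [nursery]
Visit nursery → queue []

Visit order: gallery, terrace, porch, pantry, loft, lobby, hall, garage, cellar, patio, workshop, attic, annex, parlor, kitchen, foyer, office, closet, sauna, nursery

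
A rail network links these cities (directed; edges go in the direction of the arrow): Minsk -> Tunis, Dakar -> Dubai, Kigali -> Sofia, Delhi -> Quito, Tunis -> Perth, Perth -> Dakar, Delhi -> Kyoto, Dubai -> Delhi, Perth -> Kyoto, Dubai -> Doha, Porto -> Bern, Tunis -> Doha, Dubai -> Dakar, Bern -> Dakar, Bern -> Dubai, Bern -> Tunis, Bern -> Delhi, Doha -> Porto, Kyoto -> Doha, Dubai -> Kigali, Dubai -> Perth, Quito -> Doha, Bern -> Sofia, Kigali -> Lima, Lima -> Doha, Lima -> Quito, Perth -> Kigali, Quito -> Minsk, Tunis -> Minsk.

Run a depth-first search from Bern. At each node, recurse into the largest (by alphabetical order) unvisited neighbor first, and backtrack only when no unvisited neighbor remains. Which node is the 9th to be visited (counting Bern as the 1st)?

Lima

Visit Bern
Bern → Tunis
Tunis → Perth
Perth → Kyoto
Kyoto → Doha
Doha → Porto
Perth → Kigali
Kigali → Sofia
Kigali → Lima
Lima → Quito
Quito → Minsk
Perth → Dakar
Dakar → Dubai
Dubai → Delhi

Visit order: Bern, Tunis, Perth, Kyoto, Doha, Porto, Kigali, Sofia, Lima, Quito, Minsk, Dakar, Dubai, Delhi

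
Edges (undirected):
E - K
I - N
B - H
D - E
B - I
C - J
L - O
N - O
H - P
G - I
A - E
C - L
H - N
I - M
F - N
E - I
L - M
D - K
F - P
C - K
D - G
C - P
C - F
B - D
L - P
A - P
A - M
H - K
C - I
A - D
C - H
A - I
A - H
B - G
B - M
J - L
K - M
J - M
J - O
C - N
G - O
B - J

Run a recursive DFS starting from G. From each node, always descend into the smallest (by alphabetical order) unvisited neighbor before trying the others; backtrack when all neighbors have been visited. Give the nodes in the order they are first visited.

G → B → D → A → E → I → C → F → N → H → K → M → J → L → O → P

Visit G
G → B
B → D
D → A
A → E
E → I
I → C
C → F
F → N
N → H
H → K
K → M
M → J
J → L
L → O
L → P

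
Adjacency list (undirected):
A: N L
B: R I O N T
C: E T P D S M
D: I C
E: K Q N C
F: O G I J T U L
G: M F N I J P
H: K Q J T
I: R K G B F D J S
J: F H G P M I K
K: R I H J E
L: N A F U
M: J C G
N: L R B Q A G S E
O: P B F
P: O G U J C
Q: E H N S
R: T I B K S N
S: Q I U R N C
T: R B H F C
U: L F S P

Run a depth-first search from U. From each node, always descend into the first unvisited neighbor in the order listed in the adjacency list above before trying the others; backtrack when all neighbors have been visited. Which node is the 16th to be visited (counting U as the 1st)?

G

Visit U
U → L
L → N
N → R
R → T
T → B
B → I
I → K
K → H
H → Q
Q → E
E → C
C → P
P → O
O → F
F → G
G → M
M → J
C → D
C → S
N → A

Visit order: U, L, N, R, T, B, I, K, H, Q, E, C, P, O, F, G, M, J, D, S, A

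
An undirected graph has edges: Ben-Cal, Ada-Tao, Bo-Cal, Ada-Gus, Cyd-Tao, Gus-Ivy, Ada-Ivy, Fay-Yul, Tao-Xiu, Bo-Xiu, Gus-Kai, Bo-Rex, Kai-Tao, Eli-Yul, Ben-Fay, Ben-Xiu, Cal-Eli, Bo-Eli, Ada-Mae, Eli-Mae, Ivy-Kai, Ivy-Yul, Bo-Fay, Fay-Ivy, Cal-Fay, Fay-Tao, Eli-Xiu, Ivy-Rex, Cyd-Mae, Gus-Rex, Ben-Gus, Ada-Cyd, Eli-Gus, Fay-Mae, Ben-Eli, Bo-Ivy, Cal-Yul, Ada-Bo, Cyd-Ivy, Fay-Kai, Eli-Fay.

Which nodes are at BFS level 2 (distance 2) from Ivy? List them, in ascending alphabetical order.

Ben, Cal, Eli, Mae, Tao, Xiu

Level 0: Ivy
Level 1: Ada, Bo, Cyd, Fay, Gus, Kai, Rex, Yul
Level 2: Ben, Cal, Eli, Mae, Tao, Xiu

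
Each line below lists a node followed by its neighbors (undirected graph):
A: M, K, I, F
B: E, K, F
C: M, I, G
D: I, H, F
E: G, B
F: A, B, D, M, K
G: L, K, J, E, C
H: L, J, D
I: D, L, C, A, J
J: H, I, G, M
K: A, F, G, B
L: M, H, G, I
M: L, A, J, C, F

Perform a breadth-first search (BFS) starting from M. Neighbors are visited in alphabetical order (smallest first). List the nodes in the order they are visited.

M A C F J L I K G B D H E

Visit M; enqueue A, C, F, J, L → queue [A, C, F, J, L]
Visit A; enqueue I, K → queue [C, F, J, L, I, K]
Visit C; enqueue G → queue [F, J, L, I, K, G]
Visit F; enqueue B, D → queue [J, L, I, K, G, B, D]
Visit J; enqueue H → queue [L, I, K, G, B, D, H]
Visit L → queue [I, K, G, B, D, H]
Visit I → queue [K, G, B, D, H]
Visit K → queue [G, B, D, H]
Visit G; enqueue E → queue [B, D, H, E]
Visit B → queue [D, H, E]
Visit D → queue [H, E]
Visit H → queue [E]
Visit E → queue []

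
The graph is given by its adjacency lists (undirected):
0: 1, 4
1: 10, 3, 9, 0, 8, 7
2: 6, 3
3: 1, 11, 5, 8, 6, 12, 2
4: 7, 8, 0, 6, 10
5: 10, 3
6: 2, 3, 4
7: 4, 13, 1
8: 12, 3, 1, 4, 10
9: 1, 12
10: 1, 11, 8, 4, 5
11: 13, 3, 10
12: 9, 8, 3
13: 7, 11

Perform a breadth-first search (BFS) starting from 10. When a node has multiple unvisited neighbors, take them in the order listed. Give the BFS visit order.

10, 1, 11, 8, 4, 5, 3, 9, 0, 7, 13, 12, 6, 2

Visit 10; enqueue 1, 11, 8, 4, 5 → queue [1, 11, 8, 4, 5]
Visit 1; enqueue 3, 9, 0, 7 → queue [11, 8, 4, 5, 3, 9, 0, 7]
Visit 11; enqueue 13 → queue [8, 4, 5, 3, 9, 0, 7, 13]
Visit 8; enqueue 12 → queue [4, 5, 3, 9, 0, 7, 13, 12]
Visit 4; enqueue 6 → queue [5, 3, 9, 0, 7, 13, 12, 6]
Visit 5 → queue [3, 9, 0, 7, 13, 12, 6]
Visit 3; enqueue 2 → queue [9, 0, 7, 13, 12, 6, 2]
Visit 9 → queue [0, 7, 13, 12, 6, 2]
Visit 0 → queue [7, 13, 12, 6, 2]
Visit 7 → queue [13, 12, 6, 2]
Visit 13 → queue [12, 6, 2]
Visit 12 → queue [6, 2]
Visit 6 → queue [2]
Visit 2 → queue []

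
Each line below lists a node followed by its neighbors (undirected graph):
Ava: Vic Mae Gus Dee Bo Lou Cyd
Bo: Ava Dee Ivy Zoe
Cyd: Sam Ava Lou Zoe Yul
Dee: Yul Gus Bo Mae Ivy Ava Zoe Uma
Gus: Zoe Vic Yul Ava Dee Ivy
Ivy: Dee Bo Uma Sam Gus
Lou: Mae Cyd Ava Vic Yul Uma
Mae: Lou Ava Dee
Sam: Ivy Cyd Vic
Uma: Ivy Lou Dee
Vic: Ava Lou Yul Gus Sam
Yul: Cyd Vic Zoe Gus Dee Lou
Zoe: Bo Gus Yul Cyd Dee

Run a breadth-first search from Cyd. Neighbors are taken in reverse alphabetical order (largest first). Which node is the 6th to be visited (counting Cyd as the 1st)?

Ava

Visit Cyd; enqueue Zoe, Yul, Sam, Lou, Ava → queue [Zoe, Yul, Sam, Lou, Ava]
Visit Zoe; enqueue Gus, Dee, Bo → queue [Yul, Sam, Lou, Ava, Gus, Dee, Bo]
Visit Yul; enqueue Vic → queue [Sam, Lou, Ava, Gus, Dee, Bo, Vic]
Visit Sam; enqueue Ivy → queue [Lou, Ava, Gus, Dee, Bo, Vic, Ivy]
Visit Lou; enqueue Uma, Mae → queue [Ava, Gus, Dee, Bo, Vic, Ivy, Uma, Mae]
Visit Ava → queue [Gus, Dee, Bo, Vic, Ivy, Uma, Mae]
Visit Gus → queue [Dee, Bo, Vic, Ivy, Uma, Mae]
Visit Dee → queue [Bo, Vic, Ivy, Uma, Mae]
Visit Bo → queue [Vic, Ivy, Uma, Mae]
Visit Vic → queue [Ivy, Uma, Mae]
Visit Ivy → queue [Uma, Mae]
Visit Uma → queue [Mae]
Visit Mae → queue []

Visit order: Cyd, Zoe, Yul, Sam, Lou, Ava, Gus, Dee, Bo, Vic, Ivy, Uma, Mae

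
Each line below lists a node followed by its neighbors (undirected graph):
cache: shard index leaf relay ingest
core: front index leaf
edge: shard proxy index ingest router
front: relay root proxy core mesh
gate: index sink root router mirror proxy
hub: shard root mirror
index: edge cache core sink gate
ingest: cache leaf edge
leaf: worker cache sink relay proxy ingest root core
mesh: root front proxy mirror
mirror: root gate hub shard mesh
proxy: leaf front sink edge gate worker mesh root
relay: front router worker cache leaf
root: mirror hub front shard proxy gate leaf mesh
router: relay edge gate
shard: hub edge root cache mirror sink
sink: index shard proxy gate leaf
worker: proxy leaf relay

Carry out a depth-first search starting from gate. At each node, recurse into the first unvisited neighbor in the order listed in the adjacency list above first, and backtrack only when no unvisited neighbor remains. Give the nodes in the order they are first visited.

Visit gate
gate → index
index → edge
edge → shard
shard → hub
hub → root
root → mirror
mirror → mesh
mesh → front
front → relay
relay → router
relay → worker
worker → proxy
proxy → leaf
leaf → cache
cache → ingest
leaf → sink
leaf → core

gate index edge shard hub root mirror mesh front relay router worker proxy leaf cache ingest sink core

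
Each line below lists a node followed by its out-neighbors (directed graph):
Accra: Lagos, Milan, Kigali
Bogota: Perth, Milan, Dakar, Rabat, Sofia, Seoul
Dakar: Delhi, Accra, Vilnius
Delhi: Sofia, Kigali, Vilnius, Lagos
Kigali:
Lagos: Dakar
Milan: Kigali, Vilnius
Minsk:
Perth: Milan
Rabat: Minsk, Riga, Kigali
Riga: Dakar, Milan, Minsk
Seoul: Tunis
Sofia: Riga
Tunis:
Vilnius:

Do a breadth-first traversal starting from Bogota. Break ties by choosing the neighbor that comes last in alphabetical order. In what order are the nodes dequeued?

Bogota -> Sofia -> Seoul -> Rabat -> Perth -> Milan -> Dakar -> Riga -> Tunis -> Minsk -> Kigali -> Vilnius -> Delhi -> Accra -> Lagos

Visit Bogota; enqueue Sofia, Seoul, Rabat, Perth, Milan, Dakar → queue [Sofia, Seoul, Rabat, Perth, Milan, Dakar]
Visit Sofia; enqueue Riga → queue [Seoul, Rabat, Perth, Milan, Dakar, Riga]
Visit Seoul; enqueue Tunis → queue [Rabat, Perth, Milan, Dakar, Riga, Tunis]
Visit Rabat; enqueue Minsk, Kigali → queue [Perth, Milan, Dakar, Riga, Tunis, Minsk, Kigali]
Visit Perth → queue [Milan, Dakar, Riga, Tunis, Minsk, Kigali]
Visit Milan; enqueue Vilnius → queue [Dakar, Riga, Tunis, Minsk, Kigali, Vilnius]
Visit Dakar; enqueue Delhi, Accra → queue [Riga, Tunis, Minsk, Kigali, Vilnius, Delhi, Accra]
Visit Riga → queue [Tunis, Minsk, Kigali, Vilnius, Delhi, Accra]
Visit Tunis → queue [Minsk, Kigali, Vilnius, Delhi, Accra]
Visit Minsk → queue [Kigali, Vilnius, Delhi, Accra]
Visit Kigali → queue [Vilnius, Delhi, Accra]
Visit Vilnius → queue [Delhi, Accra]
Visit Delhi; enqueue Lagos → queue [Accra, Lagos]
Visit Accra → queue [Lagos]
Visit Lagos → queue []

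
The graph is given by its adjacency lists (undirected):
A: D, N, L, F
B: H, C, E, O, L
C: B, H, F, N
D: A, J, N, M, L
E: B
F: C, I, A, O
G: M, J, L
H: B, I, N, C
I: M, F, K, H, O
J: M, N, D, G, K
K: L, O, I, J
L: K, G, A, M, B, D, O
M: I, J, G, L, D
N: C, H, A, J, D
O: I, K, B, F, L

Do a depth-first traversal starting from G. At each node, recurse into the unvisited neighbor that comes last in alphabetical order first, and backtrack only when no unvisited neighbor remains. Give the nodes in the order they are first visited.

G M L O K J N H I F C B E A D

Visit G
G → M
M → L
L → O
O → K
K → J
J → N
N → H
H → I
I → F
F → C
C → B
B → E
F → A
A → D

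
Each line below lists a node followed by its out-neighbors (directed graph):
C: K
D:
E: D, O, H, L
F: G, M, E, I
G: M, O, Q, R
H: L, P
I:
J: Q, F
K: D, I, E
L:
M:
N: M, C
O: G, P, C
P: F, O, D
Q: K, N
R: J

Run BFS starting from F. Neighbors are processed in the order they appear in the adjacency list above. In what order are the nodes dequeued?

Visit F; enqueue G, M, E, I → queue [G, M, E, I]
Visit G; enqueue O, Q, R → queue [M, E, I, O, Q, R]
Visit M → queue [E, I, O, Q, R]
Visit E; enqueue D, H, L → queue [I, O, Q, R, D, H, L]
Visit I → queue [O, Q, R, D, H, L]
Visit O; enqueue P, C → queue [Q, R, D, H, L, P, C]
Visit Q; enqueue K, N → queue [R, D, H, L, P, C, K, N]
Visit R; enqueue J → queue [D, H, L, P, C, K, N, J]
Visit D → queue [H, L, P, C, K, N, J]
Visit H → queue [L, P, C, K, N, J]
Visit L → queue [P, C, K, N, J]
Visit P → queue [C, K, N, J]
Visit C → queue [K, N, J]
Visit K → queue [N, J]
Visit N → queue [J]
Visit J → queue []

F G M E I O Q R D H L P C K N J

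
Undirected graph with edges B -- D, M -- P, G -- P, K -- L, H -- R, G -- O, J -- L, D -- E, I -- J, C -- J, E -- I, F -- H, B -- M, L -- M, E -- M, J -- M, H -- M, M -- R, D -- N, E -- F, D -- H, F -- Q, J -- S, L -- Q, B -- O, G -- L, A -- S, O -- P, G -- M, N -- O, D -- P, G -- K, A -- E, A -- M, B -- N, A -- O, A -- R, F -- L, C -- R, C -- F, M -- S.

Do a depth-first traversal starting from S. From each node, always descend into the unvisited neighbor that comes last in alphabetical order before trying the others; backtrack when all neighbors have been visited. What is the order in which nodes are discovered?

S, M, R, H, F, Q, L, K, G, P, O, N, D, E, I, J, C, A, B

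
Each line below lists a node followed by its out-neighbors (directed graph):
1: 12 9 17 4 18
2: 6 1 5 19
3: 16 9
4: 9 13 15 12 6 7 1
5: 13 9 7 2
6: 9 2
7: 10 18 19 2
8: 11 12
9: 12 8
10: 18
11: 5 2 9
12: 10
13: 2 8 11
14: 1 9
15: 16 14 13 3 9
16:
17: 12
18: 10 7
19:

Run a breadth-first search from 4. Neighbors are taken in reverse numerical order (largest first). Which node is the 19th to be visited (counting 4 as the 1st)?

Visit 4; enqueue 15, 13, 12, 9, 7, 6, 1 → queue [15, 13, 12, 9, 7, 6, 1]
Visit 15; enqueue 16, 14, 3 → queue [13, 12, 9, 7, 6, 1, 16, 14, 3]
Visit 13; enqueue 11, 8, 2 → queue [12, 9, 7, 6, 1, 16, 14, 3, 11, 8, 2]
Visit 12; enqueue 10 → queue [9, 7, 6, 1, 16, 14, 3, 11, 8, 2, 10]
Visit 9 → queue [7, 6, 1, 16, 14, 3, 11, 8, 2, 10]
Visit 7; enqueue 19, 18 → queue [6, 1, 16, 14, 3, 11, 8, 2, 10, 19, 18]
Visit 6 → queue [1, 16, 14, 3, 11, 8, 2, 10, 19, 18]
Visit 1; enqueue 17 → queue [16, 14, 3, 11, 8, 2, 10, 19, 18, 17]
Visit 16 → queue [14, 3, 11, 8, 2, 10, 19, 18, 17]
Visit 14 → queue [3, 11, 8, 2, 10, 19, 18, 17]
Visit 3 → queue [11, 8, 2, 10, 19, 18, 17]
Visit 11; enqueue 5 → queue [8, 2, 10, 19, 18, 17, 5]
Visit 8 → queue [2, 10, 19, 18, 17, 5]
Visit 2 → queue [10, 19, 18, 17, 5]
Visit 10 → queue [19, 18, 17, 5]
Visit 19 → queue [18, 17, 5]
Visit 18 → queue [17, 5]
Visit 17 → queue [5]
Visit 5 → queue []

Visit order: 4, 15, 13, 12, 9, 7, 6, 1, 16, 14, 3, 11, 8, 2, 10, 19, 18, 17, 5

5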